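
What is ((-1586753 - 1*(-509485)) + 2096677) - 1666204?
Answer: -646795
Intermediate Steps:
((-1586753 - 1*(-509485)) + 2096677) - 1666204 = ((-1586753 + 509485) + 2096677) - 1666204 = (-1077268 + 2096677) - 1666204 = 1019409 - 1666204 = -646795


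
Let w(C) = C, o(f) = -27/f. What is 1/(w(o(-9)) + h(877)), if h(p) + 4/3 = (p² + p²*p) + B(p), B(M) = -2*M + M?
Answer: 3/2025883160 ≈ 1.4808e-9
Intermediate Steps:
B(M) = -M
h(p) = -4/3 + p² + p³ - p (h(p) = -4/3 + ((p² + p²*p) - p) = -4/3 + ((p² + p³) - p) = -4/3 + (p² + p³ - p) = -4/3 + p² + p³ - p)
1/(w(o(-9)) + h(877)) = 1/(-27/(-9) + (-4/3 + 877² + 877³ - 1*877)) = 1/(-27*(-⅑) + (-4/3 + 769129 + 674526133 - 877)) = 1/(3 + 2025883151/3) = 1/(2025883160/3) = 3/2025883160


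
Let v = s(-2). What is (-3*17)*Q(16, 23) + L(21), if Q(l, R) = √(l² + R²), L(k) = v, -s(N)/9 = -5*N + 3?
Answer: -117 - 51*√785 ≈ -1545.9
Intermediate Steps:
s(N) = -27 + 45*N (s(N) = -9*(-5*N + 3) = -9*(3 - 5*N) = -27 + 45*N)
v = -117 (v = -27 + 45*(-2) = -27 - 90 = -117)
L(k) = -117
Q(l, R) = √(R² + l²)
(-3*17)*Q(16, 23) + L(21) = (-3*17)*√(23² + 16²) - 117 = -51*√(529 + 256) - 117 = -51*√785 - 117 = -117 - 51*√785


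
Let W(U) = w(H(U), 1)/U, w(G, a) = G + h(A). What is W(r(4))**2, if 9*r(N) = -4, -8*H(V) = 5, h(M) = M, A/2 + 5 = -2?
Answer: 1108809/1024 ≈ 1082.8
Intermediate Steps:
A = -14 (A = -10 + 2*(-2) = -10 - 4 = -14)
H(V) = -5/8 (H(V) = -1/8*5 = -5/8)
r(N) = -4/9 (r(N) = (1/9)*(-4) = -4/9)
w(G, a) = -14 + G (w(G, a) = G - 14 = -14 + G)
W(U) = -117/(8*U) (W(U) = (-14 - 5/8)/U = -117/(8*U))
W(r(4))**2 = (-117/(8*(-4/9)))**2 = (-117/8*(-9/4))**2 = (1053/32)**2 = 1108809/1024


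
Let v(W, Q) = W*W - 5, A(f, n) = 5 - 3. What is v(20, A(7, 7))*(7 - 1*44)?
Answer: -14615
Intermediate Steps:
A(f, n) = 2
v(W, Q) = -5 + W² (v(W, Q) = W² - 5 = -5 + W²)
v(20, A(7, 7))*(7 - 1*44) = (-5 + 20²)*(7 - 1*44) = (-5 + 400)*(7 - 44) = 395*(-37) = -14615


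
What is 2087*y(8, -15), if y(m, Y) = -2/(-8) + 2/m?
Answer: 2087/2 ≈ 1043.5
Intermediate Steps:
y(m, Y) = 1/4 + 2/m (y(m, Y) = -2*(-1/8) + 2/m = 1/4 + 2/m)
2087*y(8, -15) = 2087*((1/4)*(8 + 8)/8) = 2087*((1/4)*(1/8)*16) = 2087*(1/2) = 2087/2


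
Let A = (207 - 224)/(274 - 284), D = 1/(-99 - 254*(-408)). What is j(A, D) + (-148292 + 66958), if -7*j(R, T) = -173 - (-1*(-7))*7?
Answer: -569116/7 ≈ -81302.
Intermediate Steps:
D = 1/144024 (D = -1/408/(-353) = -1/353*(-1/408) = 1/144024 ≈ 6.9433e-6)
A = 17/10 (A = -17/(-10) = -17*(-1/10) = 17/10 ≈ 1.7000)
j(R, T) = 222/7 (j(R, T) = -(-173 - (-1*(-7))*7)/7 = -(-173 - 7*7)/7 = -(-173 - 1*49)/7 = -(-173 - 49)/7 = -1/7*(-222) = 222/7)
j(A, D) + (-148292 + 66958) = 222/7 + (-148292 + 66958) = 222/7 - 81334 = -569116/7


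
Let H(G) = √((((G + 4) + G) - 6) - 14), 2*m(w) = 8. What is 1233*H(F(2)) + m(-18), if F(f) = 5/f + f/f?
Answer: 4 + 3699*I ≈ 4.0 + 3699.0*I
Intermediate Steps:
m(w) = 4 (m(w) = (½)*8 = 4)
F(f) = 1 + 5/f (F(f) = 5/f + 1 = 1 + 5/f)
H(G) = √(-16 + 2*G) (H(G) = √((((4 + G) + G) - 6) - 14) = √(((4 + 2*G) - 6) - 14) = √((-2 + 2*G) - 14) = √(-16 + 2*G))
1233*H(F(2)) + m(-18) = 1233*√(-16 + 2*((5 + 2)/2)) + 4 = 1233*√(-16 + 2*((½)*7)) + 4 = 1233*√(-16 + 2*(7/2)) + 4 = 1233*√(-16 + 7) + 4 = 1233*√(-9) + 4 = 1233*(3*I) + 4 = 3699*I + 4 = 4 + 3699*I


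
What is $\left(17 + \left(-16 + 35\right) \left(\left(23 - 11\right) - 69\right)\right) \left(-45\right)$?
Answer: $47970$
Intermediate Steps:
$\left(17 + \left(-16 + 35\right) \left(\left(23 - 11\right) - 69\right)\right) \left(-45\right) = \left(17 + 19 \left(\left(23 - 11\right) - 69\right)\right) \left(-45\right) = \left(17 + 19 \left(12 - 69\right)\right) \left(-45\right) = \left(17 + 19 \left(-57\right)\right) \left(-45\right) = \left(17 - 1083\right) \left(-45\right) = \left(-1066\right) \left(-45\right) = 47970$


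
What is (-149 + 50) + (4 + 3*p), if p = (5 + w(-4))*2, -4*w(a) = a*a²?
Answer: 31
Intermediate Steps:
w(a) = -a³/4 (w(a) = -a*a²/4 = -a³/4)
p = 42 (p = (5 - ¼*(-4)³)*2 = (5 - ¼*(-64))*2 = (5 + 16)*2 = 21*2 = 42)
(-149 + 50) + (4 + 3*p) = (-149 + 50) + (4 + 3*42) = -99 + (4 + 126) = -99 + 130 = 31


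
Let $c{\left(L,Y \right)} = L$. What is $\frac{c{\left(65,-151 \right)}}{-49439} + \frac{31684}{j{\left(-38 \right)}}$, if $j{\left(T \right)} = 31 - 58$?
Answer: $- \frac{120494387}{102681} \approx -1173.5$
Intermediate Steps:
$j{\left(T \right)} = -27$ ($j{\left(T \right)} = 31 - 58 = -27$)
$\frac{c{\left(65,-151 \right)}}{-49439} + \frac{31684}{j{\left(-38 \right)}} = \frac{65}{-49439} + \frac{31684}{-27} = 65 \left(- \frac{1}{49439}\right) + 31684 \left(- \frac{1}{27}\right) = - \frac{5}{3803} - \frac{31684}{27} = - \frac{120494387}{102681}$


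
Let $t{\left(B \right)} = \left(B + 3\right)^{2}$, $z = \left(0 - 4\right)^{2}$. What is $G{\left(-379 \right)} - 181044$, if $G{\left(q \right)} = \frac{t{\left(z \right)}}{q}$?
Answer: $- \frac{68616037}{379} \approx -1.8105 \cdot 10^{5}$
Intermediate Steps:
$z = 16$ ($z = \left(-4\right)^{2} = 16$)
$t{\left(B \right)} = \left(3 + B\right)^{2}$
$G{\left(q \right)} = \frac{361}{q}$ ($G{\left(q \right)} = \frac{\left(3 + 16\right)^{2}}{q} = \frac{19^{2}}{q} = \frac{361}{q}$)
$G{\left(-379 \right)} - 181044 = \frac{361}{-379} - 181044 = 361 \left(- \frac{1}{379}\right) - 181044 = - \frac{361}{379} - 181044 = - \frac{68616037}{379}$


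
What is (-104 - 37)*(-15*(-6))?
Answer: -12690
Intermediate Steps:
(-104 - 37)*(-15*(-6)) = -141*90 = -12690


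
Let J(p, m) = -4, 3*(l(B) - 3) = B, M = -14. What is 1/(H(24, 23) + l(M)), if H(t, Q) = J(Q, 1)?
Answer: -3/17 ≈ -0.17647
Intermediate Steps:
l(B) = 3 + B/3
H(t, Q) = -4
1/(H(24, 23) + l(M)) = 1/(-4 + (3 + (1/3)*(-14))) = 1/(-4 + (3 - 14/3)) = 1/(-4 - 5/3) = 1/(-17/3) = -3/17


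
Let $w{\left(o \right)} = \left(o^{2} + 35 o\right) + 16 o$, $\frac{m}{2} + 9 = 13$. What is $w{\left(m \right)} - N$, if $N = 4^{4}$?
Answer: $216$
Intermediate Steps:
$m = 8$ ($m = -18 + 2 \cdot 13 = -18 + 26 = 8$)
$N = 256$
$w{\left(o \right)} = o^{2} + 51 o$
$w{\left(m \right)} - N = 8 \left(51 + 8\right) - 256 = 8 \cdot 59 - 256 = 472 - 256 = 216$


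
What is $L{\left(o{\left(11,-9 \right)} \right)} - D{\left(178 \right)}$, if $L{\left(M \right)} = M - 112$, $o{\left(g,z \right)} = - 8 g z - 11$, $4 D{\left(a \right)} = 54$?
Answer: $\frac{1311}{2} \approx 655.5$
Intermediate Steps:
$D{\left(a \right)} = \frac{27}{2}$ ($D{\left(a \right)} = \frac{1}{4} \cdot 54 = \frac{27}{2}$)
$o{\left(g,z \right)} = -11 - 8 g z$ ($o{\left(g,z \right)} = - 8 g z - 11 = -11 - 8 g z$)
$L{\left(M \right)} = -112 + M$
$L{\left(o{\left(11,-9 \right)} \right)} - D{\left(178 \right)} = \left(-112 - \left(11 + 88 \left(-9\right)\right)\right) - \frac{27}{2} = \left(-112 + \left(-11 + 792\right)\right) - \frac{27}{2} = \left(-112 + 781\right) - \frac{27}{2} = 669 - \frac{27}{2} = \frac{1311}{2}$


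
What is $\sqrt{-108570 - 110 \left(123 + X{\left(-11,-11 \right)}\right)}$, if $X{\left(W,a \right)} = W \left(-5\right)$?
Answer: $5 i \sqrt{5126} \approx 357.98 i$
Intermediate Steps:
$X{\left(W,a \right)} = - 5 W$
$\sqrt{-108570 - 110 \left(123 + X{\left(-11,-11 \right)}\right)} = \sqrt{-108570 - 110 \left(123 - -55\right)} = \sqrt{-108570 - 110 \left(123 + 55\right)} = \sqrt{-108570 - 19580} = \sqrt{-128150} = 5 i \sqrt{5126}$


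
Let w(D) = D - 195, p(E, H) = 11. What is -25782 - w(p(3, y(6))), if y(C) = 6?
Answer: -25598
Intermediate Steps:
w(D) = -195 + D
-25782 - w(p(3, y(6))) = -25782 - (-195 + 11) = -25782 - 1*(-184) = -25782 + 184 = -25598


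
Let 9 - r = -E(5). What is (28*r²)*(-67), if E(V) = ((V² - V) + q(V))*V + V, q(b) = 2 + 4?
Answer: -38900736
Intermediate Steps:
q(b) = 6
E(V) = V + V*(6 + V² - V) (E(V) = ((V² - V) + 6)*V + V = (6 + V² - V)*V + V = V*(6 + V² - V) + V = V + V*(6 + V² - V))
r = 144 (r = 9 - (-1)*5*(7 + 5² - 1*5) = 9 - (-1)*5*(7 + 25 - 5) = 9 - (-1)*5*27 = 9 - (-1)*135 = 9 - 1*(-135) = 9 + 135 = 144)
(28*r²)*(-67) = (28*144²)*(-67) = (28*20736)*(-67) = 580608*(-67) = -38900736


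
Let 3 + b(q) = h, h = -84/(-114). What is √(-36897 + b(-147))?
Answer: I*√13320634/19 ≈ 192.09*I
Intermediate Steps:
h = 14/19 (h = -84*(-1/114) = 14/19 ≈ 0.73684)
b(q) = -43/19 (b(q) = -3 + 14/19 = -43/19)
√(-36897 + b(-147)) = √(-36897 - 43/19) = √(-701086/19) = I*√13320634/19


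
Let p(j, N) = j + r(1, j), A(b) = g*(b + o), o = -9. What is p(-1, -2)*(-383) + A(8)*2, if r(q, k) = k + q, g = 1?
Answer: 381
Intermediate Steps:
A(b) = -9 + b (A(b) = 1*(b - 9) = 1*(-9 + b) = -9 + b)
p(j, N) = 1 + 2*j (p(j, N) = j + (j + 1) = j + (1 + j) = 1 + 2*j)
p(-1, -2)*(-383) + A(8)*2 = (1 + 2*(-1))*(-383) + (-9 + 8)*2 = (1 - 2)*(-383) - 1*2 = -1*(-383) - 2 = 383 - 2 = 381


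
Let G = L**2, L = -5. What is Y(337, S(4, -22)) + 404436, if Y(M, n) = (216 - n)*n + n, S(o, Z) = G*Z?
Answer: -17414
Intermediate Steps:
G = 25 (G = (-5)**2 = 25)
S(o, Z) = 25*Z
Y(M, n) = n + n*(216 - n) (Y(M, n) = n*(216 - n) + n = n + n*(216 - n))
Y(337, S(4, -22)) + 404436 = (25*(-22))*(217 - 25*(-22)) + 404436 = -550*(217 - 1*(-550)) + 404436 = -550*(217 + 550) + 404436 = -550*767 + 404436 = -421850 + 404436 = -17414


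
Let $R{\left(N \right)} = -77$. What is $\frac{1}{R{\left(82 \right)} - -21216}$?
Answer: $\frac{1}{21139} \approx 4.7306 \cdot 10^{-5}$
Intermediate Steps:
$\frac{1}{R{\left(82 \right)} - -21216} = \frac{1}{-77 - -21216} = \frac{1}{-77 + 21216} = \frac{1}{21139}$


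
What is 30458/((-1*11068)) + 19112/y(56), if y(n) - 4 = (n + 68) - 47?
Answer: 104532259/448254 ≈ 233.20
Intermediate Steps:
y(n) = 25 + n (y(n) = 4 + ((n + 68) - 47) = 4 + ((68 + n) - 47) = 4 + (21 + n) = 25 + n)
30458/((-1*11068)) + 19112/y(56) = 30458/((-1*11068)) + 19112/(25 + 56) = 30458/(-11068) + 19112/81 = 30458*(-1/11068) + 19112*(1/81) = -15229/5534 + 19112/81 = 104532259/448254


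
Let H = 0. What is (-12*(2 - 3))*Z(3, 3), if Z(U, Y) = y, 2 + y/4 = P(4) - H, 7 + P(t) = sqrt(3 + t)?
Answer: -432 + 48*sqrt(7) ≈ -305.00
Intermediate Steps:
P(t) = -7 + sqrt(3 + t)
y = -36 + 4*sqrt(7) (y = -8 + 4*((-7 + sqrt(3 + 4)) - 1*0) = -8 + 4*((-7 + sqrt(7)) + 0) = -8 + 4*(-7 + sqrt(7)) = -8 + (-28 + 4*sqrt(7)) = -36 + 4*sqrt(7) ≈ -25.417)
Z(U, Y) = -36 + 4*sqrt(7)
(-12*(2 - 3))*Z(3, 3) = (-12*(2 - 3))*(-36 + 4*sqrt(7)) = (-12*(-1))*(-36 + 4*sqrt(7)) = (-2*(-6))*(-36 + 4*sqrt(7)) = 12*(-36 + 4*sqrt(7)) = -432 + 48*sqrt(7)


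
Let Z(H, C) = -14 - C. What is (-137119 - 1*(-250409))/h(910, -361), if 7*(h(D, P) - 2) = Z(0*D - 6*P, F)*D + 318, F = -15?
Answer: 396515/621 ≈ 638.51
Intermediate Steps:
h(D, P) = 332/7 + D/7 (h(D, P) = 2 + ((-14 - 1*(-15))*D + 318)/7 = 2 + ((-14 + 15)*D + 318)/7 = 2 + (1*D + 318)/7 = 2 + (D + 318)/7 = 2 + (318 + D)/7 = 2 + (318/7 + D/7) = 332/7 + D/7)
(-137119 - 1*(-250409))/h(910, -361) = (-137119 - 1*(-250409))/(332/7 + (1/7)*910) = (-137119 + 250409)/(332/7 + 130) = 113290/(1242/7) = 113290*(7/1242) = 396515/621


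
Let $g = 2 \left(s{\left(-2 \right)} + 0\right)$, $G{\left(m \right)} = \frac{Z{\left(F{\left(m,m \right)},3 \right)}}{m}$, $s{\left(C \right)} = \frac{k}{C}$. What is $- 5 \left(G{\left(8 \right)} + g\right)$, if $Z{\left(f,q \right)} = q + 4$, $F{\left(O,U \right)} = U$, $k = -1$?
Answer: $- \frac{75}{8} \approx -9.375$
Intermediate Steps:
$s{\left(C \right)} = - \frac{1}{C}$
$Z{\left(f,q \right)} = 4 + q$
$G{\left(m \right)} = \frac{7}{m}$ ($G{\left(m \right)} = \frac{4 + 3}{m} = \frac{7}{m}$)
$g = 1$ ($g = 2 \left(- \frac{1}{-2} + 0\right) = 2 \left(\left(-1\right) \left(- \frac{1}{2}\right) + 0\right) = 2 \left(\frac{1}{2} + 0\right) = 2 \cdot \frac{1}{2} = 1$)
$- 5 \left(G{\left(8 \right)} + g\right) = - 5 \left(\frac{7}{8} + 1\right) = \left(-5\right) \frac{15}{8} = - \frac{75}{8}$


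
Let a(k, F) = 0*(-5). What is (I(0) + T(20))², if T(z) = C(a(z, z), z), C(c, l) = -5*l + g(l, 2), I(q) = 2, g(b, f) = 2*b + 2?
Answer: 3136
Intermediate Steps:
g(b, f) = 2 + 2*b
a(k, F) = 0
C(c, l) = 2 - 3*l (C(c, l) = -5*l + (2 + 2*l) = 2 - 3*l)
T(z) = 2 - 3*z
(I(0) + T(20))² = (2 + (2 - 3*20))² = (2 + (2 - 60))² = (2 - 58)² = (-56)² = 3136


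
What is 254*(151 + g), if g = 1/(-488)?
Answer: 9358249/244 ≈ 38354.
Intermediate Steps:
g = -1/488 ≈ -0.0020492
254*(151 + g) = 254*(151 - 1/488) = 254*(73687/488) = 9358249/244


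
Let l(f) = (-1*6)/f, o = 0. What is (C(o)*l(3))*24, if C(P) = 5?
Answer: -240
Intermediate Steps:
l(f) = -6/f
(C(o)*l(3))*24 = (5*(-6/3))*24 = (5*(-6*⅓))*24 = (5*(-2))*24 = -10*24 = -240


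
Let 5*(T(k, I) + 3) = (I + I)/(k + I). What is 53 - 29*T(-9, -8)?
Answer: 11436/85 ≈ 134.54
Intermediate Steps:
T(k, I) = -3 + 2*I/(5*(I + k)) (T(k, I) = -3 + ((I + I)/(k + I))/5 = -3 + ((2*I)/(I + k))/5 = -3 + (2*I/(I + k))/5 = -3 + 2*I/(5*(I + k)))
53 - 29*T(-9, -8) = 53 - 29*(-3*(-9) - 13/5*(-8))/(-8 - 9) = 53 - 29*(27 + 104/5)/(-17) = 53 - (-29)*239/(17*5) = 53 - 29*(-239/85) = 53 + 6931/85 = 11436/85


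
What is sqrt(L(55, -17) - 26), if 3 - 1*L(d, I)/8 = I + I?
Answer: 3*sqrt(30) ≈ 16.432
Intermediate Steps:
L(d, I) = 24 - 16*I (L(d, I) = 24 - 8*(I + I) = 24 - 16*I)
sqrt(L(55, -17) - 26) = sqrt((24 - 16*(-17)) - 26) = sqrt((24 + 272) - 26) = sqrt(296 - 26) = sqrt(270) = 3*sqrt(30)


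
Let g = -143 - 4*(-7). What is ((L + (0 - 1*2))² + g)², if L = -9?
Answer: 36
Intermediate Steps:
g = -115 (g = -143 - 1*(-28) = -143 + 28 = -115)
((L + (0 - 1*2))² + g)² = ((-9 + (0 - 1*2))² - 115)² = ((-9 + (0 - 2))² - 115)² = ((-9 - 2)² - 115)² = ((-11)² - 115)² = (121 - 115)² = 6² = 36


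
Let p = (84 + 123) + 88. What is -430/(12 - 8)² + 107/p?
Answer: -62569/2360 ≈ -26.512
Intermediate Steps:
p = 295 (p = 207 + 88 = 295)
-430/(12 - 8)² + 107/p = -430/(12 - 8)² + 107/295 = -430/(4²) + 107*(1/295) = -430/16 + 107/295 = -430*1/16 + 107/295 = -215/8 + 107/295 = -62569/2360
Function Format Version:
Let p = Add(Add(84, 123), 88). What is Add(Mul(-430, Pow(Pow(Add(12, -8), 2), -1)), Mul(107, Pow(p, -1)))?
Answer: Rational(-62569, 2360) ≈ -26.512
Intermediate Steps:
p = 295 (p = Add(207, 88) = 295)
Add(Mul(-430, Pow(Pow(Add(12, -8), 2), -1)), Mul(107, Pow(p, -1))) = Add(Mul(-430, Pow(Pow(Add(12, -8), 2), -1)), Mul(107, Pow(295, -1))) = Add(Mul(-430, Pow(Pow(4, 2), -1)), Mul(107, Rational(1, 295))) = Add(Mul(-430, Pow(16, -1)), Rational(107, 295)) = Add(Mul(-430, Rational(1, 16)), Rational(107, 295)) = Add(Rational(-215, 8), Rational(107, 295)) = Rational(-62569, 2360)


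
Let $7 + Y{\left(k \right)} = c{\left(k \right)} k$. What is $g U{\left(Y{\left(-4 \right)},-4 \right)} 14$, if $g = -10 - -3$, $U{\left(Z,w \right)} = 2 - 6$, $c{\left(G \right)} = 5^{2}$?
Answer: $392$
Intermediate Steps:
$c{\left(G \right)} = 25$
$Y{\left(k \right)} = -7 + 25 k$
$U{\left(Z,w \right)} = -4$ ($U{\left(Z,w \right)} = 2 - 6 = -4$)
$g = -7$ ($g = -10 + 3 = -7$)
$g U{\left(Y{\left(-4 \right)},-4 \right)} 14 = \left(-7\right) \left(-4\right) 14 = 28 \cdot 14 = 392$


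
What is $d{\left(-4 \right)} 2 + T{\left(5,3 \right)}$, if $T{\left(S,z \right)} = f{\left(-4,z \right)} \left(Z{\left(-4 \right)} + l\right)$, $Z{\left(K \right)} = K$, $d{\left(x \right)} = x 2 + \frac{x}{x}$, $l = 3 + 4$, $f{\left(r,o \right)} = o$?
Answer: $-5$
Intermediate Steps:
$l = 7$
$d{\left(x \right)} = 1 + 2 x$ ($d{\left(x \right)} = 2 x + 1 = 1 + 2 x$)
$T{\left(S,z \right)} = 3 z$ ($T{\left(S,z \right)} = z \left(-4 + 7\right) = z 3 = 3 z$)
$d{\left(-4 \right)} 2 + T{\left(5,3 \right)} = \left(1 + 2 \left(-4\right)\right) 2 + 3 \cdot 3 = \left(1 - 8\right) 2 + 9 = \left(-7\right) 2 + 9 = -14 + 9 = -5$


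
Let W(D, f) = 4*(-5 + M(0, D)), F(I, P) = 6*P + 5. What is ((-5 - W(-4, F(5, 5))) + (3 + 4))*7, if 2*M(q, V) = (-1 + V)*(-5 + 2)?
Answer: -56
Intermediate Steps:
F(I, P) = 5 + 6*P
M(q, V) = 3/2 - 3*V/2 (M(q, V) = ((-1 + V)*(-5 + 2))/2 = ((-1 + V)*(-3))/2 = (3 - 3*V)/2 = 3/2 - 3*V/2)
W(D, f) = -14 - 6*D (W(D, f) = 4*(-5 + (3/2 - 3*D/2)) = 4*(-7/2 - 3*D/2) = -14 - 6*D)
((-5 - W(-4, F(5, 5))) + (3 + 4))*7 = ((-5 - (-14 - 6*(-4))) + (3 + 4))*7 = ((-5 - (-14 + 24)) + 7)*7 = ((-5 - 1*10) + 7)*7 = ((-5 - 10) + 7)*7 = (-15 + 7)*7 = -8*7 = -56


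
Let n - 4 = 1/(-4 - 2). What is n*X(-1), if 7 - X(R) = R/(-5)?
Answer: 391/15 ≈ 26.067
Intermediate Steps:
X(R) = 7 + R/5 (X(R) = 7 - R/(-5) = 7 - R*(-1)/5 = 7 - (-1)*R/5 = 7 + R/5)
n = 23/6 (n = 4 + 1/(-4 - 2) = 4 + 1/(-6) = 4 - ⅙ = 23/6 ≈ 3.8333)
n*X(-1) = 23*(7 + (⅕)*(-1))/6 = 23*(7 - ⅕)/6 = (23/6)*(34/5) = 391/15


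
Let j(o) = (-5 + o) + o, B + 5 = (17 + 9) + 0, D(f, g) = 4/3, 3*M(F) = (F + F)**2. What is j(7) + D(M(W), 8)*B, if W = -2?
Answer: 37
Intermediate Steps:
M(F) = 4*F**2/3 (M(F) = (F + F)**2/3 = (2*F)**2/3 = (4*F**2)/3 = 4*F**2/3)
D(f, g) = 4/3 (D(f, g) = 4*(1/3) = 4/3)
B = 21 (B = -5 + ((17 + 9) + 0) = -5 + (26 + 0) = -5 + 26 = 21)
j(o) = -5 + 2*o
j(7) + D(M(W), 8)*B = (-5 + 2*7) + (4/3)*21 = (-5 + 14) + 28 = 9 + 28 = 37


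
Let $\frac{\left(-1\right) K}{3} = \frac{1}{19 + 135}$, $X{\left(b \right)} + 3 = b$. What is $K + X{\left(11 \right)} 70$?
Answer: $\frac{86237}{154} \approx 559.98$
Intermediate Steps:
$X{\left(b \right)} = -3 + b$
$K = - \frac{3}{154}$ ($K = - \frac{3}{19 + 135} = - \frac{3}{154} \approx -0.019481$)
$K + X{\left(11 \right)} 70 = - \frac{3}{154} + \left(-3 + 11\right) 70 = - \frac{3}{154} + 8 \cdot 70 = - \frac{3}{154} + 560 = \frac{86237}{154}$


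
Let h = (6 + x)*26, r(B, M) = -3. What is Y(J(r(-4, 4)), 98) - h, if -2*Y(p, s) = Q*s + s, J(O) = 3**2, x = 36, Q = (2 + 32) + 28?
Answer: -4179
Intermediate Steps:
Q = 62 (Q = 34 + 28 = 62)
J(O) = 9
h = 1092 (h = (6 + 36)*26 = 42*26 = 1092)
Y(p, s) = -63*s/2 (Y(p, s) = -(62*s + s)/2 = -63*s/2)
Y(J(r(-4, 4)), 98) - h = -63/2*98 - 1*1092 = -3087 - 1092 = -4179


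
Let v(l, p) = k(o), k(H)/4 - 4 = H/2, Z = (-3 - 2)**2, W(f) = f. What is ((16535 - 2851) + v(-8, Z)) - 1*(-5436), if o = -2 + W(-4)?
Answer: 19124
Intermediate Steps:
Z = 25 (Z = (-5)**2 = 25)
o = -6 (o = -2 - 4 = -6)
k(H) = 16 + 2*H (k(H) = 16 + 4*(H/2) = 16 + 2*H)
v(l, p) = 4 (v(l, p) = 16 + 2*(-6) = 16 - 12 = 4)
((16535 - 2851) + v(-8, Z)) - 1*(-5436) = ((16535 - 2851) + 4) - 1*(-5436) = (13684 + 4) + 5436 = 13688 + 5436 = 19124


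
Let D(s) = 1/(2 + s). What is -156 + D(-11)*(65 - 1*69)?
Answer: -1400/9 ≈ -155.56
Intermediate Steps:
-156 + D(-11)*(65 - 1*69) = -156 + (65 - 1*69)/(2 - 11) = -156 + (65 - 69)/(-9) = -156 - ⅑*(-4) = -156 + 4/9 = -1400/9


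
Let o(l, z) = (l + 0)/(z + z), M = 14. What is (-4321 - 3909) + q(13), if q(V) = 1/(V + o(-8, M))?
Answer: -732463/89 ≈ -8229.9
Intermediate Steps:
o(l, z) = l/(2*z) (o(l, z) = l/((2*z)) = l*(1/(2*z)) = l/(2*z))
q(V) = 1/(-2/7 + V) (q(V) = 1/(V + (½)*(-8)/14) = 1/(V + (½)*(-8)*(1/14)) = 1/(V - 2/7) = 1/(-2/7 + V))
(-4321 - 3909) + q(13) = (-4321 - 3909) + 7/(-2 + 7*13) = -8230 + 7/(-2 + 91) = -8230 + 7/89 = -732463/89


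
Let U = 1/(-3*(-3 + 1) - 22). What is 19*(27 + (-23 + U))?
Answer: 1197/16 ≈ 74.813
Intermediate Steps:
U = -1/16 (U = 1/(-3*(-2) - 22) = 1/(6 - 22) = 1/(-16) = -1/16 ≈ -0.062500)
19*(27 + (-23 + U)) = 19*(27 + (-23 - 1/16)) = 19*(27 - 369/16) = 19*(63/16) = 1197/16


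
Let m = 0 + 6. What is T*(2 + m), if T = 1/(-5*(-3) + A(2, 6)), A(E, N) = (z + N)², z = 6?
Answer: 8/159 ≈ 0.050314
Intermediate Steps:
A(E, N) = (6 + N)²
m = 6
T = 1/159 (T = 1/(-5*(-3) + (6 + 6)²) = 1/(15 + 12²) = 1/(15 + 144) = 1/159 ≈ 0.0062893)
T*(2 + m) = (2 + 6)/159 = (1/159)*8 = 8/159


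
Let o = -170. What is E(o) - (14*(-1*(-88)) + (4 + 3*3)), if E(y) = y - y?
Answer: -1245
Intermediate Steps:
E(y) = 0
E(o) - (14*(-1*(-88)) + (4 + 3*3)) = 0 - (14*(-1*(-88)) + (4 + 3*3)) = 0 - (14*88 + (4 + 9)) = 0 - (1232 + 13) = 0 - 1*1245 = 0 - 1245 = -1245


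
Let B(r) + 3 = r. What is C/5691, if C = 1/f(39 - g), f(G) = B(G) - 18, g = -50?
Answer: 1/386988 ≈ 2.5841e-6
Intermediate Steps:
B(r) = -3 + r
f(G) = -21 + G (f(G) = (-3 + G) - 18 = -21 + G)
C = 1/68 (C = 1/(-21 + (39 - 1*(-50))) = 1/(-21 + (39 + 50)) = 1/(-21 + 89) = 1/68 ≈ 0.014706)
C/5691 = (1/68)/5691 = (1/68)*(1/5691) = 1/386988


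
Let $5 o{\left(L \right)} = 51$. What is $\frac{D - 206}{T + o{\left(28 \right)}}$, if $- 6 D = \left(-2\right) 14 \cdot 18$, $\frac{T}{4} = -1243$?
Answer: $\frac{610}{24809} \approx 0.024588$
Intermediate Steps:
$T = -4972$ ($T = 4 \left(-1243\right) = -4972$)
$D = 84$ ($D = - \frac{\left(-2\right) 14 \cdot 18}{6} = - \frac{\left(-28\right) 18}{6} = \left(- \frac{1}{6}\right) \left(-504\right) = 84$)
$o{\left(L \right)} = \frac{51}{5}$ ($o{\left(L \right)} = \frac{1}{5} \cdot 51 = \frac{51}{5}$)
$\frac{D - 206}{T + o{\left(28 \right)}} = \frac{84 - 206}{-4972 + \frac{51}{5}} = - \frac{122}{- \frac{24809}{5}} = \left(-122\right) \left(- \frac{5}{24809}\right) = \frac{610}{24809}$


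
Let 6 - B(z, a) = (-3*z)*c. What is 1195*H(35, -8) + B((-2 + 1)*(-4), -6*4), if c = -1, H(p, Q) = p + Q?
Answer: 32259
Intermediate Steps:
H(p, Q) = Q + p
B(z, a) = 6 - 3*z (B(z, a) = 6 - (-3*z)*(-1) = 6 - 3*z)
1195*H(35, -8) + B((-2 + 1)*(-4), -6*4) = 1195*(-8 + 35) + (6 - 3*(-2 + 1)*(-4)) = 1195*27 + (6 - (-3)*(-4)) = 32265 + (6 - 3*4) = 32265 + (6 - 12) = 32265 - 6 = 32259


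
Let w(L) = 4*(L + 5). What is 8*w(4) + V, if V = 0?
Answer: 288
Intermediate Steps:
w(L) = 20 + 4*L (w(L) = 4*(5 + L) = 20 + 4*L)
8*w(4) + V = 8*(20 + 4*4) + 0 = 8*(20 + 16) + 0 = 8*36 + 0 = 288 + 0 = 288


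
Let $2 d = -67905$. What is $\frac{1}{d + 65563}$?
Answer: $\frac{2}{63221} \approx 3.1635 \cdot 10^{-5}$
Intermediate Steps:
$d = - \frac{67905}{2}$ ($d = \frac{1}{2} \left(-67905\right) = - \frac{67905}{2} \approx -33953.0$)
$\frac{1}{d + 65563} = \frac{1}{- \frac{67905}{2} + 65563} = \frac{1}{\frac{63221}{2}} = \frac{2}{63221}$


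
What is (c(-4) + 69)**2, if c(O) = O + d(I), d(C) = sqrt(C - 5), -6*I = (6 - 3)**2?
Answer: (130 + I*sqrt(26))**2/4 ≈ 4218.5 + 331.44*I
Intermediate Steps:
I = -3/2 (I = -(6 - 3)**2/6 = -1/6*3**2 = -1/6*9 = -3/2 ≈ -1.5000)
d(C) = sqrt(-5 + C)
c(O) = O + I*sqrt(26)/2 (c(O) = O + sqrt(-5 - 3/2) = O + sqrt(-13/2) = O + I*sqrt(26)/2)
(c(-4) + 69)**2 = ((-4 + I*sqrt(26)/2) + 69)**2 = (65 + I*sqrt(26)/2)**2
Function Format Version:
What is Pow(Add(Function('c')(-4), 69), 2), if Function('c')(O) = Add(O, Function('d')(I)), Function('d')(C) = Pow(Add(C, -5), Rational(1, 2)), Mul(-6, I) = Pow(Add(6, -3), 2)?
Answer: Mul(Rational(1, 4), Pow(Add(130, Mul(I, Pow(26, Rational(1, 2)))), 2)) ≈ Add(4218.5, Mul(331.44, I))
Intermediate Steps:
I = Rational(-3, 2) (I = Mul(Rational(-1, 6), Pow(Add(6, -3), 2)) = Mul(Rational(-1, 6), Pow(3, 2)) = Mul(Rational(-1, 6), 9) = Rational(-3, 2) ≈ -1.5000)
Function('d')(C) = Pow(Add(-5, C), Rational(1, 2))
Function('c')(O) = Add(O, Mul(Rational(1, 2), I, Pow(26, Rational(1, 2)))) (Function('c')(O) = Add(O, Pow(Add(-5, Rational(-3, 2)), Rational(1, 2))) = Add(O, Pow(Rational(-13, 2), Rational(1, 2))) = Add(O, Mul(Rational(1, 2), I, Pow(26, Rational(1, 2)))))
Pow(Add(Function('c')(-4), 69), 2) = Pow(Add(Add(-4, Mul(Rational(1, 2), I, Pow(26, Rational(1, 2)))), 69), 2) = Pow(Add(65, Mul(Rational(1, 2), I, Pow(26, Rational(1, 2)))), 2)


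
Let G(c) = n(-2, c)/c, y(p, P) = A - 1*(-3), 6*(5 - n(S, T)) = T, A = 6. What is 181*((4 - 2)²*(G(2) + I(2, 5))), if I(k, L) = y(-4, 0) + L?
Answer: 35476/3 ≈ 11825.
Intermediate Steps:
n(S, T) = 5 - T/6
y(p, P) = 9 (y(p, P) = 6 - 1*(-3) = 6 + 3 = 9)
G(c) = (5 - c/6)/c
I(k, L) = 9 + L
181*((4 - 2)²*(G(2) + I(2, 5))) = 181*((4 - 2)²*((⅙)*(30 - 1*2)/2 + (9 + 5))) = 181*(2²*((⅙)*(½)*(30 - 2) + 14)) = 181*(4*((⅙)*(½)*28 + 14)) = 181*(4*(7/3 + 14)) = 181*(4*(49/3)) = 181*(196/3) = 35476/3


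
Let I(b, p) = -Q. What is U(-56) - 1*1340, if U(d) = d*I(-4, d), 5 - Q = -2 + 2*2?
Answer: -1172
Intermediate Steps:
Q = 3 (Q = 5 - (-2 + 2*2) = 5 - (-2 + 4) = 5 - 1*2 = 5 - 2 = 3)
I(b, p) = -3 (I(b, p) = -1*3 = -3)
U(d) = -3*d (U(d) = d*(-3) = -3*d)
U(-56) - 1*1340 = -3*(-56) - 1*1340 = 168 - 1340 = -1172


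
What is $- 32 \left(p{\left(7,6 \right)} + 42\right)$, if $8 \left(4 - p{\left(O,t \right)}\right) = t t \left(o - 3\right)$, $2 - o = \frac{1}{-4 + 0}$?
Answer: $-1580$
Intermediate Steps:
$o = \frac{9}{4}$ ($o = 2 - \frac{1}{-4 + 0} = 2 - \frac{1}{-4} = 2 - - \frac{1}{4} = 2 + \frac{1}{4} = \frac{9}{4} \approx 2.25$)
$p{\left(O,t \right)} = 4 + \frac{3 t^{2}}{32}$ ($p{\left(O,t \right)} = 4 - \frac{t t \left(\frac{9}{4} - 3\right)}{8} = 4 - \frac{t^{2} \left(- \frac{3}{4}\right)}{8} = 4 - \frac{\left(- \frac{3}{4}\right) t^{2}}{8} = 4 + \frac{3 t^{2}}{32}$)
$- 32 \left(p{\left(7,6 \right)} + 42\right) = - 32 \left(\left(4 + \frac{3 \cdot 6^{2}}{32}\right) + 42\right) = - 32 \left(\left(4 + \frac{3}{32} \cdot 36\right) + 42\right) = - 32 \left(\left(4 + \frac{27}{8}\right) + 42\right) = - 32 \left(\frac{59}{8} + 42\right) = \left(-32\right) \frac{395}{8} = -1580$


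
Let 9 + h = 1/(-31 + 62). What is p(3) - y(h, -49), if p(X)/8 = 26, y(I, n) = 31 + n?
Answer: 226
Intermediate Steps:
h = -278/31 (h = -9 + 1/(-31 + 62) = -9 + 1/31 = -278/31 ≈ -8.9677)
p(X) = 208 (p(X) = 8*26 = 208)
p(3) - y(h, -49) = 208 - (31 - 49) = 208 - 1*(-18) = 208 + 18 = 226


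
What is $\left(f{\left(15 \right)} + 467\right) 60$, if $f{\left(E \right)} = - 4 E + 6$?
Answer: $24780$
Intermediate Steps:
$f{\left(E \right)} = 6 - 4 E$
$\left(f{\left(15 \right)} + 467\right) 60 = \left(\left(6 - 60\right) + 467\right) 60 = \left(-54 + 467\right) 60 = 413 \cdot 60 = 24780$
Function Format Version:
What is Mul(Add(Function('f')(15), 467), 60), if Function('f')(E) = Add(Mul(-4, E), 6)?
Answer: 24780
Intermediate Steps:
Function('f')(E) = Add(6, Mul(-4, E))
Mul(Add(Function('f')(15), 467), 60) = Mul(Add(Add(6, Mul(-4, 15)), 467), 60) = Mul(Add(Add(6, -60), 467), 60) = Mul(Add(-54, 467), 60) = Mul(413, 60) = 24780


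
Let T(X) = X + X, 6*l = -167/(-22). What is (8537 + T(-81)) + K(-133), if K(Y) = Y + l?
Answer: 1088111/132 ≈ 8243.3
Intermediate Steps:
l = 167/132 (l = (-167/(-22))/6 = (-167*(-1/22))/6 = (⅙)*(167/22) = 167/132 ≈ 1.2652)
K(Y) = 167/132 + Y (K(Y) = Y + 167/132 = 167/132 + Y)
T(X) = 2*X
(8537 + T(-81)) + K(-133) = (8537 + 2*(-81)) + (167/132 - 133) = (8537 - 162) - 17389/132 = 8375 - 17389/132 = 1088111/132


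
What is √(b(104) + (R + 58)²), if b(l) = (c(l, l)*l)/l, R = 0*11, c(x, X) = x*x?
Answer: 2*√3545 ≈ 119.08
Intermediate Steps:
c(x, X) = x²
R = 0
b(l) = l² (b(l) = (l²*l)/l = l³/l = l²)
√(b(104) + (R + 58)²) = √(104² + (0 + 58)²) = √(10816 + 58²) = √(10816 + 3364) = √14180 = 2*√3545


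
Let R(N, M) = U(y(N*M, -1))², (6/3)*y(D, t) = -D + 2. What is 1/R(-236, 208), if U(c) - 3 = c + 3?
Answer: 1/602751601 ≈ 1.6591e-9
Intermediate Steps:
y(D, t) = 1 - D/2 (y(D, t) = (-D + 2)/2 = (2 - D)/2 = 1 - D/2)
U(c) = 6 + c (U(c) = 3 + (c + 3) = 3 + (3 + c) = 6 + c)
R(N, M) = (7 - M*N/2)² (R(N, M) = (6 + (1 - N*M/2))² = (6 + (1 - M*N/2))² = (7 - M*N/2)²)
1/R(-236, 208) = 1/((-14 + 208*(-236))²/4) = 1/((-14 - 49088)²/4) = 1/((¼)*(-49102)²) = 1/((¼)*2411006404) = 1/602751601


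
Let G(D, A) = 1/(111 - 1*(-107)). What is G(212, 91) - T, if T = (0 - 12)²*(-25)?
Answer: 784801/218 ≈ 3600.0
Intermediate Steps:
G(D, A) = 1/218 (G(D, A) = 1/(111 + 107) = 1/218)
T = -3600 (T = (-12)²*(-25) = 144*(-25) = -3600)
G(212, 91) - T = 1/218 - 1*(-3600) = 1/218 + 3600 = 784801/218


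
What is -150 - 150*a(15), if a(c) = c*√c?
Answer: -150 - 2250*√15 ≈ -8864.2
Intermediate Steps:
a(c) = c^(3/2)
-150 - 150*a(15) = -150 - 2250*√15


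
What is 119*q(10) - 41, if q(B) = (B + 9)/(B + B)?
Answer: 1441/20 ≈ 72.050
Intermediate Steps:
q(B) = (9 + B)/(2*B) (q(B) = (9 + B)/((2*B)) = (9 + B)*(1/(2*B)) = (9 + B)/(2*B))
119*q(10) - 41 = 119*((½)*(9 + 10)/10) - 41 = 119*((½)*(⅒)*19) - 41 = 119*(19/20) - 41 = 2261/20 - 41 = 1441/20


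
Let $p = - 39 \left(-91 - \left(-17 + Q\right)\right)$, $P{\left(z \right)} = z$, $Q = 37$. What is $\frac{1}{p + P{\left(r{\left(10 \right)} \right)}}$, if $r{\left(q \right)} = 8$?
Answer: $\frac{1}{4337} \approx 0.00023057$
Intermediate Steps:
$p = 4329$ ($p = - 39 \left(-91 + \left(17 - 37\right)\right) = - 39 \left(-91 - 20\right) = \left(-39\right) \left(-111\right) = 4329$)
$\frac{1}{p + P{\left(r{\left(10 \right)} \right)}} = \frac{1}{4329 + 8} = \frac{1}{4337}$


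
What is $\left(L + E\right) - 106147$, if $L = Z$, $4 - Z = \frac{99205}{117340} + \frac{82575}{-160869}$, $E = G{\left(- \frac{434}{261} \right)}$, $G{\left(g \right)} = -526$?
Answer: $- \frac{134235307794559}{1258424564} \approx -1.0667 \cdot 10^{5}$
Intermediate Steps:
$E = -526$
$Z = \frac{4615721013}{1258424564}$ ($Z = 4 - \left(\frac{99205}{117340} + \frac{82575}{-160869}\right) = 4 - \left(99205 \cdot \frac{1}{117340} + 82575 \left(- \frac{1}{160869}\right)\right) = 4 - \left(\frac{19841}{23468} - \frac{27525}{53623}\right) = 4 - \frac{417977243}{1258424564} = \frac{4615721013}{1258424564} \approx 3.6679$)
$L = \frac{4615721013}{1258424564} \approx 3.6679$
$\left(L + E\right) - 106147 = \left(\frac{4615721013}{1258424564} - 526\right) - 106147 = - \frac{657315599651}{1258424564} - 106147 = - \frac{134235307794559}{1258424564}$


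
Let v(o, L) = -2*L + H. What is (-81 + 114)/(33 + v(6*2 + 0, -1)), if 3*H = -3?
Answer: 33/34 ≈ 0.97059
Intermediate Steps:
H = -1 (H = (⅓)*(-3) = -1)
v(o, L) = -1 - 2*L (v(o, L) = -2*L - 1 = -1 - 2*L)
(-81 + 114)/(33 + v(6*2 + 0, -1)) = (-81 + 114)/(33 + (-1 - 2*(-1))) = 33/(33 + (-1 + 2)) = 33/(33 + 1) = 33/34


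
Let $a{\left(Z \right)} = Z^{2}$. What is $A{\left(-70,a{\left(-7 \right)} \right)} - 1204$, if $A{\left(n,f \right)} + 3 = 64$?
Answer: $-1143$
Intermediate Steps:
$A{\left(n,f \right)} = 61$ ($A{\left(n,f \right)} = -3 + 64 = 61$)
$A{\left(-70,a{\left(-7 \right)} \right)} - 1204 = 61 - 1204 = -1143$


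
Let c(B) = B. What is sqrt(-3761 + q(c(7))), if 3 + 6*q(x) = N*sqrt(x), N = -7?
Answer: sqrt(-135414 - 42*sqrt(7))/6 ≈ 61.356*I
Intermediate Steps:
q(x) = -1/2 - 7*sqrt(x)/6 (q(x) = -1/2 + (-7*sqrt(x))/6 = -1/2 - 7*sqrt(x)/6)
sqrt(-3761 + q(c(7))) = sqrt(-3761 + (-1/2 - 7*sqrt(7)/6)) = sqrt(-7523/2 - 7*sqrt(7)/6)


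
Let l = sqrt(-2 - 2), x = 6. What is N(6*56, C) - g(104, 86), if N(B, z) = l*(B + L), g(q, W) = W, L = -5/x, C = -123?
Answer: -86 + 2011*I/3 ≈ -86.0 + 670.33*I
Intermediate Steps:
l = 2*I (l = sqrt(-4) = 2*I ≈ 2.0*I)
L = -5/6 ≈ -0.83333
N(B, z) = 2*I*(-5/6 + B) (N(B, z) = (2*I)*(B - 5/6) = (2*I)*(-5/6 + B) = 2*I*(-5/6 + B))
N(6*56, C) - g(104, 86) = I*(-5 + 6*(6*56))/3 - 1*86 = I*(-5 + 6*336)/3 - 86 = I*(-5 + 2016)/3 - 86 = (1/3)*I*2011 - 86 = 2011*I/3 - 86 = -86 + 2011*I/3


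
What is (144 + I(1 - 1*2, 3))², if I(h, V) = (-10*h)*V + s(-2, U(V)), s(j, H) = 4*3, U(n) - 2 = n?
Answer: 34596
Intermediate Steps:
U(n) = 2 + n
s(j, H) = 12
I(h, V) = 12 - 10*V*h (I(h, V) = (-10*h)*V + 12 = -10*V*h + 12 = 12 - 10*V*h)
(144 + I(1 - 1*2, 3))² = (144 + (12 - 10*3*(1 - 1*2)))² = (144 + (12 - 10*3*(1 - 2)))² = (144 + (12 - 10*3*(-1)))² = (144 + (12 + 30))² = (144 + 42)² = 186² = 34596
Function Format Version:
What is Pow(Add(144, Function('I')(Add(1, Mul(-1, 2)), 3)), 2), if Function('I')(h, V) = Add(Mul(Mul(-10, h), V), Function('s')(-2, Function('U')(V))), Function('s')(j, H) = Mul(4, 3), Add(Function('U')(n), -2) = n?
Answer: 34596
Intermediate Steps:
Function('U')(n) = Add(2, n)
Function('s')(j, H) = 12
Function('I')(h, V) = Add(12, Mul(-10, V, h)) (Function('I')(h, V) = Add(Mul(Mul(-10, h), V), 12) = Add(Mul(-10, V, h), 12) = Add(12, Mul(-10, V, h)))
Pow(Add(144, Function('I')(Add(1, Mul(-1, 2)), 3)), 2) = Pow(Add(144, Add(12, Mul(-10, 3, Add(1, Mul(-1, 2))))), 2) = Pow(Add(144, Add(12, Mul(-10, 3, Add(1, -2)))), 2) = Pow(Add(144, Add(12, Mul(-10, 3, -1))), 2) = Pow(Add(144, Add(12, 30)), 2) = Pow(Add(144, 42), 2) = Pow(186, 2) = 34596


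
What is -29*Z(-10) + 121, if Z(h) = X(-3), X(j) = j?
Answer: 208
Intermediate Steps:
Z(h) = -3
-29*Z(-10) + 121 = -29*(-3) + 121 = 87 + 121 = 208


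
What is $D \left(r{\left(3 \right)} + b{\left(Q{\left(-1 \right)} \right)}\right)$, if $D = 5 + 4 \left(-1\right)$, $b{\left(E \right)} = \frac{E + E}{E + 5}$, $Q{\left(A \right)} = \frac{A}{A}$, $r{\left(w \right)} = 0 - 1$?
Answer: $- \frac{2}{3} \approx -0.66667$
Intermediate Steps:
$r{\left(w \right)} = -1$
$Q{\left(A \right)} = 1$
$b{\left(E \right)} = \frac{2 E}{5 + E}$
$D = 1$ ($D = 5 - 4 = 1$)
$D \left(r{\left(3 \right)} + b{\left(Q{\left(-1 \right)} \right)}\right) = 1 \left(-1 + 2 \cdot 1 \frac{1}{5 + 1}\right) = 1 \left(-1 + 2 \cdot 1 \cdot \frac{1}{6}\right) = 1 \left(-1 + \frac{1}{3}\right) = 1 \left(- \frac{2}{3}\right) = - \frac{2}{3}$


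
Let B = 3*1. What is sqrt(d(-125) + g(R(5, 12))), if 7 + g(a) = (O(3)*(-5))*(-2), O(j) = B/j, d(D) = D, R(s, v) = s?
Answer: I*sqrt(122) ≈ 11.045*I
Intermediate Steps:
B = 3
O(j) = 3/j
g(a) = 3 (g(a) = -7 + ((3/3)*(-5))*(-2) = -7 + ((3*(1/3))*(-5))*(-2) = -7 + (1*(-5))*(-2) = -7 - 5*(-2) = -7 + 10 = 3)
sqrt(d(-125) + g(R(5, 12))) = sqrt(-125 + 3) = sqrt(-122) = I*sqrt(122)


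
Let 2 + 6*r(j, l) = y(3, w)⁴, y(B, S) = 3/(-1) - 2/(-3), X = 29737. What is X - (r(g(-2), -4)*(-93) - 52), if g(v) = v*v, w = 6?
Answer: 4895227/162 ≈ 30217.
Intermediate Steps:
g(v) = v²
y(B, S) = -7/3 (y(B, S) = 3*(-1) - 2*(-⅓) = -3 + ⅔ = -7/3)
r(j, l) = 2239/486 (r(j, l) = -⅓ + (-7/3)⁴/6 = -⅓ + (⅙)*(2401/81) = -⅓ + 2401/486 = 2239/486)
X - (r(g(-2), -4)*(-93) - 52) = 29737 - ((2239/486)*(-93) - 52) = 29737 - (-69409/162 - 52) = 29737 - 1*(-77833/162) = 29737 + 77833/162 = 4895227/162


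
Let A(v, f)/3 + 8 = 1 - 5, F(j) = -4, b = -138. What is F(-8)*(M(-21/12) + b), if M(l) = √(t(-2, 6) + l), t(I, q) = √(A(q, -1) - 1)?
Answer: 552 - 2*√(-7 + 4*I*√37) ≈ 545.95 - 8.0396*I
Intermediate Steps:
A(v, f) = -36 (A(v, f) = -24 + 3*(1 - 5) = -24 + 3*(-4) = -24 - 12 = -36)
t(I, q) = I*√37 (t(I, q) = √(-36 - 1) = √(-37) = I*√37)
M(l) = √(l + I*√37) (M(l) = √(I*√37 + l) = √(l + I*√37))
F(-8)*(M(-21/12) + b) = -4*(√(-21/12 + I*√37) - 138) = -4*(√(-21*1/12 + I*√37) - 138) = -4*(√(-7/4 + I*√37) - 138) = -4*(-138 + √(-7/4 + I*√37)) = 552 - 4*√(-7/4 + I*√37)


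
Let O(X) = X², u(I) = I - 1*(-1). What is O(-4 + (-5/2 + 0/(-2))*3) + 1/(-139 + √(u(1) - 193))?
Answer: 2580323/19512 - I*√191/19512 ≈ 132.24 - 0.0007083*I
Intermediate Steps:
u(I) = 1 + I (u(I) = I + 1 = 1 + I)
O(-4 + (-5/2 + 0/(-2))*3) + 1/(-139 + √(u(1) - 193)) = (-4 + (-5/2 + 0/(-2))*3)² + 1/(-139 + √((1 + 1) - 193)) = (-4 + (-5*½ + 0*(-½))*3)² + 1/(-139 + √(2 - 193)) = (-4 + (-5/2 + 0)*3)² + 1/(-139 + √(-191)) = (-4 - 5/2*3)² + 1/(-139 + I*√191) = (-4 - 15/2)² + 1/(-139 + I*√191) = (-23/2)² + 1/(-139 + I*√191) = 529/4 + 1/(-139 + I*√191)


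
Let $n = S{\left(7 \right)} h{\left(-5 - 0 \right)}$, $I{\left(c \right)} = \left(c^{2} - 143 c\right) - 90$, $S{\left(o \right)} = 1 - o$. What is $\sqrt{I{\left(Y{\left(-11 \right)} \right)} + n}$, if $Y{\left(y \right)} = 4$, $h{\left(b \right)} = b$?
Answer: $2 i \sqrt{154} \approx 24.819 i$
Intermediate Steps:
$I{\left(c \right)} = -90 + c^{2} - 143 c$
$n = 30$ ($n = \left(1 - 7\right) \left(-5 - 0\right) = \left(1 - 7\right) \left(-5 + 0\right) = \left(-6\right) \left(-5\right) = 30$)
$\sqrt{I{\left(Y{\left(-11 \right)} \right)} + n} = \sqrt{\left(-90 + 4^{2} - 572\right) + 30} = \sqrt{\left(-90 + 16 - 572\right) + 30} = \sqrt{-646 + 30} = \sqrt{-616} = 2 i \sqrt{154}$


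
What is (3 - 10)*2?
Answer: -14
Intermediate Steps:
(3 - 10)*2 = -7*2 = -14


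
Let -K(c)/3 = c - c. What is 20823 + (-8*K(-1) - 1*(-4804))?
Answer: 25627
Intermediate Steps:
K(c) = 0 (K(c) = -3*(c - c) = -3*0 = 0)
20823 + (-8*K(-1) - 1*(-4804)) = 20823 + (-8*0 - 1*(-4804)) = 20823 + (0 + 4804) = 20823 + 4804 = 25627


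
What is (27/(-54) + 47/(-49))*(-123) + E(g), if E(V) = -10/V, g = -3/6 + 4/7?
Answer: 3869/98 ≈ 39.480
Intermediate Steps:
g = 1/14 (g = -3*⅙ + 4*(⅐) = -½ + 4/7 = 1/14 ≈ 0.071429)
(27/(-54) + 47/(-49))*(-123) + E(g) = (27/(-54) + 47/(-49))*(-123) - 10/1/14 = (27*(-1/54) + 47*(-1/49))*(-123) - 10*14 = (-½ - 47/49)*(-123) - 140 = -143/98*(-123) - 140 = 17589/98 - 140 = 3869/98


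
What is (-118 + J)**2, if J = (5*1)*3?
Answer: 10609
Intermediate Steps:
J = 15 (J = 5*3 = 15)
(-118 + J)**2 = (-118 + 15)**2 = (-103)**2 = 10609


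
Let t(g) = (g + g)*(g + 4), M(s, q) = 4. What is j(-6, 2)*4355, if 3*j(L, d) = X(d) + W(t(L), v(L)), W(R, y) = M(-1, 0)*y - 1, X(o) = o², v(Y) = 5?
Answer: 100165/3 ≈ 33388.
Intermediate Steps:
t(g) = 2*g*(4 + g) (t(g) = (2*g)*(4 + g) = 2*g*(4 + g))
W(R, y) = -1 + 4*y (W(R, y) = 4*y - 1 = -1 + 4*y)
j(L, d) = 19/3 + d²/3 (j(L, d) = (d² + (-1 + 4*5))/3 = (d² + (-1 + 20))/3 = (d² + 19)/3 = (19 + d²)/3 = 19/3 + d²/3)
j(-6, 2)*4355 = (19/3 + (⅓)*2²)*4355 = (19/3 + (⅓)*4)*4355 = (19/3 + 4/3)*4355 = (23/3)*4355 = 100165/3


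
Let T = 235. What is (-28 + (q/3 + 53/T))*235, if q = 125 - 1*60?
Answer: -4306/3 ≈ -1435.3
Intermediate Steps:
q = 65 (q = 125 - 60 = 65)
(-28 + (q/3 + 53/T))*235 = (-28 + (65/3 + 53/235))*235 = (-28 + 15434/705)*235 = -4306/705*235 = -4306/3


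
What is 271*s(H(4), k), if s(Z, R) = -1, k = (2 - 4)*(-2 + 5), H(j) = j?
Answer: -271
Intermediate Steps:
k = -6 (k = -2*3 = -6)
271*s(H(4), k) = 271*(-1) = -271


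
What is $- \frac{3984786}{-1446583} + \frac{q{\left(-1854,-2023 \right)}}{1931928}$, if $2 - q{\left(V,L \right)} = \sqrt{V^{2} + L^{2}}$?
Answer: $\frac{3849161270287}{1397347101012} - \frac{\sqrt{7529845}}{1931928} \approx 2.7532$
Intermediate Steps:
$q{\left(V,L \right)} = 2 - \sqrt{L^{2} + V^{2}}$ ($q{\left(V,L \right)} = 2 - \sqrt{V^{2} + L^{2}} = 2 - \sqrt{L^{2} + V^{2}}$)
$- \frac{3984786}{-1446583} + \frac{q{\left(-1854,-2023 \right)}}{1931928} = - \frac{3984786}{-1446583} + \frac{2 - \sqrt{\left(-2023\right)^{2} + \left(-1854\right)^{2}}}{1931928} = \left(-3984786\right) \left(- \frac{1}{1446583}\right) + \left(2 - \sqrt{4092529 + 3437316}\right) \frac{1}{1931928} = \frac{3984786}{1446583} + \left(2 - \sqrt{7529845}\right) \frac{1}{1931928} = \frac{3984786}{1446583} + \left(\frac{1}{965964} - \frac{\sqrt{7529845}}{1931928}\right) = \frac{3849161270287}{1397347101012} - \frac{\sqrt{7529845}}{1931928}$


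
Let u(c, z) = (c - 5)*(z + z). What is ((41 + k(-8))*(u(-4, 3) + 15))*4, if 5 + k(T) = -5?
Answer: -4836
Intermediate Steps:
u(c, z) = 2*z*(-5 + c) (u(c, z) = (-5 + c)*(2*z) = 2*z*(-5 + c))
k(T) = -10 (k(T) = -5 - 5 = -10)
((41 + k(-8))*(u(-4, 3) + 15))*4 = ((41 - 10)*(2*3*(-5 - 4) + 15))*4 = (31*(2*3*(-9) + 15))*4 = (31*(-54 + 15))*4 = (31*(-39))*4 = -1209*4 = -4836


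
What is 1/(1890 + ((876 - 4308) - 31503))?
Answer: -1/33045 ≈ -3.0262e-5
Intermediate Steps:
1/(1890 + ((876 - 4308) - 31503)) = 1/(1890 + (-3432 - 31503)) = 1/(1890 - 34935) = 1/(-33045) = -1/33045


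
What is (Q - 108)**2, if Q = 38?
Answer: 4900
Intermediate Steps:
(Q - 108)**2 = (38 - 108)**2 = (-70)**2 = 4900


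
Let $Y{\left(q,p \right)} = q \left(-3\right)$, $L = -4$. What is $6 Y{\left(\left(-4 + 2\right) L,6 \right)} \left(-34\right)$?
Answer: $4896$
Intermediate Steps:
$Y{\left(q,p \right)} = - 3 q$
$6 Y{\left(\left(-4 + 2\right) L,6 \right)} \left(-34\right) = 6 \left(- 3 \left(-4 + 2\right) \left(-4\right)\right) \left(-34\right) = 6 \left(- 3 \left(\left(-2\right) \left(-4\right)\right)\right) \left(-34\right) = 6 \left(\left(-3\right) 8\right) \left(-34\right) = 6 \left(-24\right) \left(-34\right) = \left(-144\right) \left(-34\right) = 4896$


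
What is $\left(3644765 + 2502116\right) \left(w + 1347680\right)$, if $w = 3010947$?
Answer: $26791961492387$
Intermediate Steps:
$\left(3644765 + 2502116\right) \left(w + 1347680\right) = \left(3644765 + 2502116\right) \left(3010947 + 1347680\right) = 6146881 \cdot 4358627 = 26791961492387$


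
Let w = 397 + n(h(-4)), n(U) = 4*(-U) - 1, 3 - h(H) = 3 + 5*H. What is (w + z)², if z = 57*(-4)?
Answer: 7744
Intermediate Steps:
h(H) = -5*H (h(H) = 3 - (3 + 5*H) = 3 + (-3 - 5*H) = -5*H)
n(U) = -1 - 4*U (n(U) = -4*U - 1 = -1 - 4*U)
z = -228
w = 316 (w = 397 + (-1 - (-20)*(-4)) = 397 + (-1 - 4*20) = 397 + (-1 - 80) = 397 - 81 = 316)
(w + z)² = (316 - 228)² = 88² = 7744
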